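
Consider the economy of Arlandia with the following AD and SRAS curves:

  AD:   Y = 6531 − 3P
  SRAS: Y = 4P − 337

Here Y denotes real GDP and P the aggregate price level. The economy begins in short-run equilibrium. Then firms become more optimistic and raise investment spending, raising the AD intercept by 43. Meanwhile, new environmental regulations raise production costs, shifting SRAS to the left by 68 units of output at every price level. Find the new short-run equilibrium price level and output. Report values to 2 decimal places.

P = 997.00, Y = 3583.00

After both shocks: AD is Y = 6574 − 3P and SRAS is Y = 4P − 405.
Setting them equal: 6979 = 7P, so P = 997.00.
Substituting into AD, Y = 3583.00.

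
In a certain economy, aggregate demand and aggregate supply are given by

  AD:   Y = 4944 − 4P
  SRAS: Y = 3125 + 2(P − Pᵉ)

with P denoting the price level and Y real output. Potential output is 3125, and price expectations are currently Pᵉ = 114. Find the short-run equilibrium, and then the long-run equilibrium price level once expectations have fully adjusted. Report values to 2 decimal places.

Short run: with Pᵉ = 114, SRAS is Y = 2897 + 2P. Setting AD = SRAS gives 2047 = 6P, so P = 341.17 and Y = 4944 − 4P = 3579.33.
Output 3579.33 is above potential 3125, so over time expected prices rise and SRAS shifts left until Y returns to 3125.
Long run: Y = 3125 on the AD curve gives 3125 = 4944 − 4P, so P = 454.75.

Short run: P = 341.17, Y = 3579.33. Long run: P = 454.75.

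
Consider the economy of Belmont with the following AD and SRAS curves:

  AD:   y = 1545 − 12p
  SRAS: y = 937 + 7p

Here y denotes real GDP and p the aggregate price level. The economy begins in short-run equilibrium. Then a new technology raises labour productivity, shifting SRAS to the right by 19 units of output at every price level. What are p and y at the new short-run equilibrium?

This is a positive supply shock: SRAS shifts right.
New SRAS: y = 956 + 7p.
Set AD = SRAS: 1545 − 12p = 956 + 7p, so 589 = 19p and p = 31.
y = 1545 − 12·31 = 1173.

p = 31, y = 1173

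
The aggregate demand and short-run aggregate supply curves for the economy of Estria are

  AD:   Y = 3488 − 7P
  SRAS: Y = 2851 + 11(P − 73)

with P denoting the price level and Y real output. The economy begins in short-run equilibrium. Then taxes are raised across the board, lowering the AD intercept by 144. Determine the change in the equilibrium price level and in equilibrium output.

This is a negative demand shock: AD shifts left.
New AD: Y = 3344 − 7P.
SRAS can be written Y = 2048 + 11P.
Set AD = SRAS: 3344 − 7P = 2048 + 11P, so 1296 = 18P and P = 72.
Y = 3344 − 7·72 = 2840.
Initially P = 80, Y = 2928, so ΔP = -8 and ΔY = -88.

ΔP = -8, ΔY = -88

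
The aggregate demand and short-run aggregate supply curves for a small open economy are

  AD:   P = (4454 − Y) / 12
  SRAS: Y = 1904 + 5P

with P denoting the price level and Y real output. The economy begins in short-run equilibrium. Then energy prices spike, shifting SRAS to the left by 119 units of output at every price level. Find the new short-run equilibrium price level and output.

This is a negative supply shock: SRAS shifts left.
New SRAS: Y = 1785 + 5P.
Set AD = SRAS: 4454 − 12P = 1785 + 5P, so 2669 = 17P and P = 157.
Y = 4454 − 12·157 = 2570.

P = 157, Y = 2570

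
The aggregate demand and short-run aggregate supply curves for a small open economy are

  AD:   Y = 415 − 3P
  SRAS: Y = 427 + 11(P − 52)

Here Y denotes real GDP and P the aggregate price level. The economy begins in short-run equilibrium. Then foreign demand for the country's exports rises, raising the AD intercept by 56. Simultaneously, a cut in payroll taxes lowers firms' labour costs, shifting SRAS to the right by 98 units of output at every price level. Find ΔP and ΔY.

ΔP = -3, ΔY = +65

After both shocks: AD is Y = 471 − 3P and SRAS is Y = 11P − 47.
Setting them equal: 518 = 14P, so P = 37.
Y = 471 − 3·37 = 360.
Initially P = 40, Y = 295, so ΔP = -3 and ΔY = +65.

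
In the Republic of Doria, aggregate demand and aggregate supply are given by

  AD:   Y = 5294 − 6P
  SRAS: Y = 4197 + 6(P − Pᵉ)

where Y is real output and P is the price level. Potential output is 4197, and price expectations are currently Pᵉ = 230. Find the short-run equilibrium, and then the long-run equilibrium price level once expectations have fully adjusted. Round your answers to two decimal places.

Short run: with Pᵉ = 230, SRAS is Y = 2817 + 6P. Setting AD = SRAS gives 2477 = 12P, so P = 206.42 and Y = 5294 − 6P = 4055.50.
Output 4055.50 is below potential 4197, so over time expected prices fall and SRAS shifts right until Y returns to 4197.
Long run: Y = 4197 on the AD curve gives 4197 = 5294 − 6P, so P = 182.83.

Short run: P = 206.42, Y = 4055.50. Long run: P = 182.83.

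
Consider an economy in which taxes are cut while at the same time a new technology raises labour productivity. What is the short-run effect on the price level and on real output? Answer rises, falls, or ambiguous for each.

The first event is a positive demand shock: AD shifts right, which by itself pushes P up and Y up.
The second is a favourable supply shock: SRAS shifts right, which by itself pushes P down and Y up.
The two shocks push P in opposite directions, so the effect on P is ambiguous. Both shocks push Y up, so Y rises.

Price level: ambiguous; output: rises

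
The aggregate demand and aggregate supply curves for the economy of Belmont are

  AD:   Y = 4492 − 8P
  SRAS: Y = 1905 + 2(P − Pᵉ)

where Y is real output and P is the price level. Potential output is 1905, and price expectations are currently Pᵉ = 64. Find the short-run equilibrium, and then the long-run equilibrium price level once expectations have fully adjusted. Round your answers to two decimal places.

Short run: P = 271.50, Y = 2320.00. Long run: P = 323.38.

Short run: with Pᵉ = 64, SRAS is Y = 1777 + 2P. Setting AD = SRAS gives 2715 = 10P, so P = 271.50 and Y = 4492 − 8P = 2320.00.
Output 2320.00 is above potential 1905, so over time expected prices rise and SRAS shifts left until Y returns to 1905.
Long run: Y = 1905 on the AD curve gives 1905 = 4492 − 8P, so P = 323.38.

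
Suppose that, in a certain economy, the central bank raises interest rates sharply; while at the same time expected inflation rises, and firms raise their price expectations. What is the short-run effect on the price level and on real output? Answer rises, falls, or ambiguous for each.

Price level: ambiguous; output: falls

The first event is a negative demand shock: AD shifts left, which by itself pushes P down and Y down.
The second is an adverse supply shock: SRAS shifts left, which by itself pushes P up and Y down.
The two shocks push P in opposite directions, so the effect on P is ambiguous. Both shocks push Y down, so Y falls.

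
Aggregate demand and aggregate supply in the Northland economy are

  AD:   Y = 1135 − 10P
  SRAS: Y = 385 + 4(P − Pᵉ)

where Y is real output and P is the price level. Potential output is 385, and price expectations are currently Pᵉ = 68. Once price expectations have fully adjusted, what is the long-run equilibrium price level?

Long-run P = 75

Short run: with Pᵉ = 68, SRAS is Y = 113 + 4P. Setting AD = SRAS gives 1022 = 14P, so P = 73 and Y = 1135 − 10·73 = 405.
Output 405 is above potential 385, so over time expected prices rise and SRAS shifts left until Y returns to 385.
Long run: Y = 385 on the AD curve gives 385 = 1135 − 10P, so P = 75.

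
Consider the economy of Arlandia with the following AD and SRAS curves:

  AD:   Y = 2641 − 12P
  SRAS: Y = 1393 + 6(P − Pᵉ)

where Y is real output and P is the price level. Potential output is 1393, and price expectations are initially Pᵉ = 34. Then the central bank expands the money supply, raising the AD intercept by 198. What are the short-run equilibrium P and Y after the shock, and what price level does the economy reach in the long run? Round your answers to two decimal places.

Short run: P = 91.67, Y = 1739.00. Long run: P = 120.50.

AD shifts right: new AD is Y = 2839 − 12P. With Pᵉ = 34, SRAS is Y = 1189 + 6P.
Short run: 2839 − 12P = 1189 + 6P gives 1650 = 18P, so P = 91.67 and Y = 2839 − 12P = 1739.00.
Y = 1739.00 is above potential 1393; expectations adjust and SRAS shifts left until Y = 1393.
Long run: on the new AD curve, 1393 = 2839 − 12P gives P = 120.50.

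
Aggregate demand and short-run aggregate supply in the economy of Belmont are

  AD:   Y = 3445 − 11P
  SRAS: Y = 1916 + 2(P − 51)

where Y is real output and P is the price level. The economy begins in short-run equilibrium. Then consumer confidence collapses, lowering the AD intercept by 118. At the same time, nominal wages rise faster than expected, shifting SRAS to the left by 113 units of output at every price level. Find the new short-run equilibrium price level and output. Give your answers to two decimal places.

P = 125.08, Y = 1951.15

After both shocks: AD is Y = 3327 − 11P and SRAS is Y = 1701 + 2P.
Setting them equal: 1626 = 13P, so P = 125.08.
Substituting into AD, Y = 1951.15.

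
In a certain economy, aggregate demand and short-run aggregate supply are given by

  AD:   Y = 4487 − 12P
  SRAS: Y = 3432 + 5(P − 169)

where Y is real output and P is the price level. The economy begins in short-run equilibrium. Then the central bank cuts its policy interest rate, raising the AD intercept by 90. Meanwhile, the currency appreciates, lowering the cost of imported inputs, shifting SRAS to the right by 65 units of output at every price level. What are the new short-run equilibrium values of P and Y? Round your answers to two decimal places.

After both shocks: AD is Y = 4577 − 12P and SRAS is Y = 2652 + 5P.
Setting them equal: 1925 = 17P, so P = 113.24.
Substituting into AD, Y = 3218.18.

P = 113.24, Y = 3218.18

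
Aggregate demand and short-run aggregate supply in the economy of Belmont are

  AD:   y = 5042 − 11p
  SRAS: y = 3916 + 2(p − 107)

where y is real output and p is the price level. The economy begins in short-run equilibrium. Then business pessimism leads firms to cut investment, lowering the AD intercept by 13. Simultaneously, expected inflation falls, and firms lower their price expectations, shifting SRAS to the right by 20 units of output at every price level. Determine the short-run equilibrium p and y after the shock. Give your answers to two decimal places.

p = 100.54, y = 3923.08

After both shocks: AD is y = 5029 − 11p and SRAS is y = 3722 + 2p.
Setting them equal: 1307 = 13p, so p = 100.54.
Substituting into AD, y = 3923.08.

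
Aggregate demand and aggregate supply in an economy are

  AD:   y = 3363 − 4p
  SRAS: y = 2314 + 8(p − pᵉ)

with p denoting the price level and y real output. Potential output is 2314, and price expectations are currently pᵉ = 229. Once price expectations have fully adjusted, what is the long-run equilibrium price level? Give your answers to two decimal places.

Long-run p = 262.25

Short run: with pᵉ = 229, SRAS is y = 482 + 8p. Setting AD = SRAS gives 2881 = 12p, so p = 240.08 and y = 3363 − 4p = 2402.67.
Output 2402.67 is above potential 2314, so over time expected prices rise and SRAS shifts left until y returns to 2314.
Long run: y = 2314 on the AD curve gives 2314 = 3363 − 4p, so p = 262.25.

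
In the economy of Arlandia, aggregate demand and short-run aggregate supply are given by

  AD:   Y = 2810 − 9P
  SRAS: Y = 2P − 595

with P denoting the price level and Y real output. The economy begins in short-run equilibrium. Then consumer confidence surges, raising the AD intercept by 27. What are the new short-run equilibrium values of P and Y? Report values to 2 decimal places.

This is a positive demand shock: AD shifts right.
New AD: Y = 2837 − 9P.
Set AD = SRAS: 2837 − 9P = 2P − 595, so 3432 = 11P and P = 312.00.
Substituting into AD, Y = 29.00.

P = 312.00, Y = 29.00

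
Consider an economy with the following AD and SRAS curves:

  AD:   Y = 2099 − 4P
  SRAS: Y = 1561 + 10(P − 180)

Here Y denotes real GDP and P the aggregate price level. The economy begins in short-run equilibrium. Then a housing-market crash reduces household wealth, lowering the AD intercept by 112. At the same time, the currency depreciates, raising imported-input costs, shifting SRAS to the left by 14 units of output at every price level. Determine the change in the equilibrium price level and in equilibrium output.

ΔP = -7, ΔY = -84

After both shocks: AD is Y = 1987 − 4P and SRAS is Y = 10P − 253.
Setting them equal: 2240 = 14P, so P = 160.
Y = 1987 − 4·160 = 1347.
Initially P = 167, Y = 1431, so ΔP = -7 and ΔY = -84.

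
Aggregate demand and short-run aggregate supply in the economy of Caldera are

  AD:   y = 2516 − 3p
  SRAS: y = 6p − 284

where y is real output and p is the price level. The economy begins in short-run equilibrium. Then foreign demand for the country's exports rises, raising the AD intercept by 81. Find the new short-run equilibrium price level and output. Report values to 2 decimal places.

This is a positive demand shock: AD shifts right.
New AD: y = 2597 − 3p.
Set AD = SRAS: 2597 − 3p = 6p − 284, so 2881 = 9p and p = 320.11.
Substituting into AD, y = 1636.67.

p = 320.11, y = 1636.67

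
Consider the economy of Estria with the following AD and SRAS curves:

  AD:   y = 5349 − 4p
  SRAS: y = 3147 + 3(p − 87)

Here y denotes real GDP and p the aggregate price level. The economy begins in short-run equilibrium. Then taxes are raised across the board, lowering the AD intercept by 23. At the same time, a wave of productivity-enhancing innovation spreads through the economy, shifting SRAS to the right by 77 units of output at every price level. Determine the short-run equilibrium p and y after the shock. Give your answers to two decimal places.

p = 337.57, y = 3975.71

After both shocks: AD is y = 5326 − 4p and SRAS is y = 2963 + 3p.
Setting them equal: 2363 = 7p, so p = 337.57.
Substituting into AD, y = 3975.71.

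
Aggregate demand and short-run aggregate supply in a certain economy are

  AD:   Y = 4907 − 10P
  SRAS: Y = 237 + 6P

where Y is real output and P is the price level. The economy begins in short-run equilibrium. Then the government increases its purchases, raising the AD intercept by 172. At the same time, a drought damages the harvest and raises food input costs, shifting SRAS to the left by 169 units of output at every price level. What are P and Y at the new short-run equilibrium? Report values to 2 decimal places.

P = 313.19, Y = 1947.13

After both shocks: AD is Y = 5079 − 10P and SRAS is Y = 68 + 6P.
Setting them equal: 5011 = 16P, so P = 313.19.
Substituting into AD, Y = 1947.13.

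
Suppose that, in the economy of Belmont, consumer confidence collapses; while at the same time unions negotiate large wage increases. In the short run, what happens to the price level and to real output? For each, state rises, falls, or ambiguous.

Price level: ambiguous; output: falls

The first event is a negative demand shock: AD shifts left, which by itself pushes P down and Y down.
The second is an adverse supply shock: SRAS shifts left, which by itself pushes P up and Y down.
The two shocks push P in opposite directions, so the effect on P is ambiguous. Both shocks push Y down, so Y falls.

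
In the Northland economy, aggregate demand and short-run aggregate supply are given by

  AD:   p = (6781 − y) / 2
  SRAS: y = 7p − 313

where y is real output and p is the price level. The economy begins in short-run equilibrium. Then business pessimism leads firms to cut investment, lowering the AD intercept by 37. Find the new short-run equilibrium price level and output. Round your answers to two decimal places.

p = 784.11, y = 5175.78

This is a negative demand shock: AD shifts left.
New AD: y = 6744 − 2p.
Set AD = SRAS: 6744 − 2p = 7p − 313, so 7057 = 9p and p = 784.11.
Substituting into AD, y = 5175.78.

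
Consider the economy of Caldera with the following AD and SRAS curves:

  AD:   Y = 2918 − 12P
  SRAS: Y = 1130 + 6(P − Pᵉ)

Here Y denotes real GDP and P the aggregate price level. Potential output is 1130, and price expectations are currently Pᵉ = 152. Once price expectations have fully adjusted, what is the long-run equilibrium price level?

Long-run P = 149

Short run: with Pᵉ = 152, SRAS is Y = 218 + 6P. Setting AD = SRAS gives 2700 = 18P, so P = 150 and Y = 2918 − 12·150 = 1118.
Output 1118 is below potential 1130, so over time expected prices fall and SRAS shifts right until Y returns to 1130.
Long run: Y = 1130 on the AD curve gives 1130 = 2918 − 12P, so P = 149.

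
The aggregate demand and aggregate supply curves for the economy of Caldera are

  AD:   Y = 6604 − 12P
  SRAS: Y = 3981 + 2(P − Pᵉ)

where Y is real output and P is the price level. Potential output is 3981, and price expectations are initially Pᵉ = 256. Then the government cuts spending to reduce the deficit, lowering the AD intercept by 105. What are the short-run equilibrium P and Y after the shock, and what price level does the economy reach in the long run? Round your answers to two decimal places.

AD shifts left: new AD is Y = 6499 − 12P. With Pᵉ = 256, SRAS is Y = 3469 + 2P.
Short run: 6499 − 12P = 3469 + 2P gives 3030 = 14P, so P = 216.43 and Y = 6499 − 12P = 3901.86.
Y = 3901.86 is below potential 3981; expectations adjust and SRAS shifts right until Y = 3981.
Long run: on the new AD curve, 3981 = 6499 − 12P gives P = 209.83.

Short run: P = 216.43, Y = 3901.86. Long run: P = 209.83.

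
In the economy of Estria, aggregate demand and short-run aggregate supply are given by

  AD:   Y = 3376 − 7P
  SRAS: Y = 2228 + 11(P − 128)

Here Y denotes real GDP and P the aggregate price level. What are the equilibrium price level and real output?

P = 142, Y = 2382

Write SRAS as Y = 2228 + 11P − 1408 = 820 + 11P.
Set AD = SRAS: 3376 − 7P = 820 + 11P, so 2556 = 18P and P = 142.
Then Y = 3376 − 7·142 = 2382.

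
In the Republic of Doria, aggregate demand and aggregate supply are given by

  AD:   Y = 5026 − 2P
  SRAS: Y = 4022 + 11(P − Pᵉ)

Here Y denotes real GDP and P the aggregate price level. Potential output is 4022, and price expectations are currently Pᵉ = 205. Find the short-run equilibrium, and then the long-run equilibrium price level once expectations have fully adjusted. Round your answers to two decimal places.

Short run: P = 250.69, Y = 4524.62. Long run: P = 502.00.

Short run: with Pᵉ = 205, SRAS is Y = 1767 + 11P. Setting AD = SRAS gives 3259 = 13P, so P = 250.69 and Y = 5026 − 2P = 4524.62.
Output 4524.62 is above potential 4022, so over time expected prices rise and SRAS shifts left until Y returns to 4022.
Long run: Y = 4022 on the AD curve gives 4022 = 5026 − 2P, so P = 502.00.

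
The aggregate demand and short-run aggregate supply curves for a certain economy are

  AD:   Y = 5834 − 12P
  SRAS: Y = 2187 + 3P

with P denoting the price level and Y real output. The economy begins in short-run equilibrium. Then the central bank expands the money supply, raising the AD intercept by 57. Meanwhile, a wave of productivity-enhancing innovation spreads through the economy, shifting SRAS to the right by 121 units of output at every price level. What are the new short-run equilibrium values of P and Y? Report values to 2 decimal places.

P = 238.87, Y = 3024.60

After both shocks: AD is Y = 5891 − 12P and SRAS is Y = 2308 + 3P.
Setting them equal: 3583 = 15P, so P = 238.87.
Substituting into AD, Y = 3024.60.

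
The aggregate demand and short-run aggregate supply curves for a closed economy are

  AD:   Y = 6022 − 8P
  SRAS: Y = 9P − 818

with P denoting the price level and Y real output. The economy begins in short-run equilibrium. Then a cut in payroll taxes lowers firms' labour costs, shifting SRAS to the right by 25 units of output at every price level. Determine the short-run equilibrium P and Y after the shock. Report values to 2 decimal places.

This is a positive supply shock: SRAS shifts right.
New SRAS: Y = 9P − 793.
Set AD = SRAS: 6022 − 8P = 9P − 793, so 6815 = 17P and P = 400.88.
Substituting into AD, Y = 2814.94.

P = 400.88, Y = 2814.94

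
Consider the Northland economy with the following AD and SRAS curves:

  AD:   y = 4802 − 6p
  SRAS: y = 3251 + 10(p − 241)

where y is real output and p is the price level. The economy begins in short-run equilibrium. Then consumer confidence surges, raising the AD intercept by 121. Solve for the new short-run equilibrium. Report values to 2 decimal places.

This is a positive demand shock: AD shifts right.
New AD: y = 4923 − 6p.
SRAS can be written y = 841 + 10p.
Set AD = SRAS: 4923 − 6p = 841 + 10p, so 4082 = 16p and p = 255.13.
Substituting into AD, y = 3392.25.

p = 255.13, y = 3392.25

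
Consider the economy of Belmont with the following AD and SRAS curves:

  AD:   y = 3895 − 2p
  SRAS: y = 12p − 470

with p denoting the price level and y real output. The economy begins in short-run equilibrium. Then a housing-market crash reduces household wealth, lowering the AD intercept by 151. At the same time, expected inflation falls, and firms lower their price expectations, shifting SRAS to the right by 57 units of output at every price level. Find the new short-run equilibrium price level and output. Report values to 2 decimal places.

p = 296.93, y = 3150.14

After both shocks: AD is y = 3744 − 2p and SRAS is y = 12p − 413.
Setting them equal: 4157 = 14p, so p = 296.93.
Substituting into AD, y = 3150.14.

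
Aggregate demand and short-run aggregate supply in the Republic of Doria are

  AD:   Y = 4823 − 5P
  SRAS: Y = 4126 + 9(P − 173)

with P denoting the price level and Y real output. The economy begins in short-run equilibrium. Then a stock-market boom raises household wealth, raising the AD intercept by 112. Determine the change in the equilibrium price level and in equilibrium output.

ΔP = +8, ΔY = +72

This is a positive demand shock: AD shifts right.
New AD: Y = 4935 − 5P.
SRAS can be written Y = 2569 + 9P.
Set AD = SRAS: 4935 − 5P = 2569 + 9P, so 2366 = 14P and P = 169.
Y = 4935 − 5·169 = 4090.
Initially P = 161, Y = 4018, so ΔP = +8 and ΔY = +72.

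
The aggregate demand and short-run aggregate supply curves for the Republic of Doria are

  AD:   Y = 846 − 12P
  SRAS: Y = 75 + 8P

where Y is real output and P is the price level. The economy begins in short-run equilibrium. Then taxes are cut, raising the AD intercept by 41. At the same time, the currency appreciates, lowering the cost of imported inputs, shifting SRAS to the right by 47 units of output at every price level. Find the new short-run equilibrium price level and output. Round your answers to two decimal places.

P = 38.25, Y = 428.00

After both shocks: AD is Y = 887 − 12P and SRAS is Y = 122 + 8P.
Setting them equal: 765 = 20P, so P = 38.25.
Substituting into AD, Y = 428.00.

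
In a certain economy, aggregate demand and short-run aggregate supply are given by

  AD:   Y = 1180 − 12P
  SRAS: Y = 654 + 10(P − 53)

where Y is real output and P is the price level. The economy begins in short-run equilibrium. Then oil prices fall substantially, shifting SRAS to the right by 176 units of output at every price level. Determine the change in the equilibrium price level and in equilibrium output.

This is a positive supply shock: SRAS shifts right.
New SRAS: Y = 300 + 10P.
Set AD = SRAS: 1180 − 12P = 300 + 10P, so 880 = 22P and P = 40.
Y = 1180 − 12·40 = 700.
Initially P = 48, Y = 604, so ΔP = -8 and ΔY = +96.

ΔP = -8, ΔY = +96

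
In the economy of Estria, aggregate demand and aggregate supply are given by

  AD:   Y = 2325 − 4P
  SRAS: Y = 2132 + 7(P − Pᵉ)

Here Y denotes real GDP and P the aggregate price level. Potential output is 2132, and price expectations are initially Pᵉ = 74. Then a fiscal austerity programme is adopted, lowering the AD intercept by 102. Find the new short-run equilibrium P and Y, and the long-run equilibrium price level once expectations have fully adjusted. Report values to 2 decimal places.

Short run: P = 55.36, Y = 2001.55. Long run: P = 22.75.

AD shifts left: new AD is Y = 2223 − 4P. With Pᵉ = 74, SRAS is Y = 1614 + 7P.
Short run: 2223 − 4P = 1614 + 7P gives 609 = 11P, so P = 55.36 and Y = 2223 − 4P = 2001.55.
Y = 2001.55 is below potential 2132; expectations adjust and SRAS shifts right until Y = 2132.
Long run: on the new AD curve, 2132 = 2223 − 4P gives P = 22.75.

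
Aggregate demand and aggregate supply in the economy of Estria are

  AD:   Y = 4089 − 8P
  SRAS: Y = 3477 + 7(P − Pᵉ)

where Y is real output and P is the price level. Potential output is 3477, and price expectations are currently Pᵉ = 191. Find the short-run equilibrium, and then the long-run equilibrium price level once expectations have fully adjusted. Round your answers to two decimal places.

Short run: P = 129.93, Y = 3049.53. Long run: P = 76.50.

Short run: with Pᵉ = 191, SRAS is Y = 2140 + 7P. Setting AD = SRAS gives 1949 = 15P, so P = 129.93 and Y = 4089 − 8P = 3049.53.
Output 3049.53 is below potential 3477, so over time expected prices fall and SRAS shifts right until Y returns to 3477.
Long run: Y = 3477 on the AD curve gives 3477 = 4089 − 8P, so P = 76.50.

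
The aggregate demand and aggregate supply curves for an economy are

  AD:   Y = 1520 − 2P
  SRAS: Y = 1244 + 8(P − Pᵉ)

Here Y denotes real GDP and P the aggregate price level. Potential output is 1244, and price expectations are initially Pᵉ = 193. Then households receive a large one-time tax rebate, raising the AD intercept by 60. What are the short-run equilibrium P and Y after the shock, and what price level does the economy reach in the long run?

Short run: P = 188, Y = 1204. Long run: P = 168.

AD shifts right: new AD is Y = 1580 − 2P. With Pᵉ = 193, SRAS is Y = 8P − 300.
Short run: 1580 − 2P = 8P − 300 gives 1880 = 10P, so P = 188 and Y = 1580 − 2·188 = 1204.
Y = 1204 is below potential 1244; expectations adjust and SRAS shifts right until Y = 1244.
Long run: on the new AD curve, 1244 = 1580 − 2P gives P = 168.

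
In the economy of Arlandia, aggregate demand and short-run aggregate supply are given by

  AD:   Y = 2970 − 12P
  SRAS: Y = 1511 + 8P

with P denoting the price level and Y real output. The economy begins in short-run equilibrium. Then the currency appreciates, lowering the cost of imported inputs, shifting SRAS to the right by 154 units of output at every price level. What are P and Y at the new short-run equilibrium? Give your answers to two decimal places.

P = 65.25, Y = 2187.00

This is a positive supply shock: SRAS shifts right.
New SRAS: Y = 1665 + 8P.
Set AD = SRAS: 2970 − 12P = 1665 + 8P, so 1305 = 20P and P = 65.25.
Substituting into AD, Y = 2187.00.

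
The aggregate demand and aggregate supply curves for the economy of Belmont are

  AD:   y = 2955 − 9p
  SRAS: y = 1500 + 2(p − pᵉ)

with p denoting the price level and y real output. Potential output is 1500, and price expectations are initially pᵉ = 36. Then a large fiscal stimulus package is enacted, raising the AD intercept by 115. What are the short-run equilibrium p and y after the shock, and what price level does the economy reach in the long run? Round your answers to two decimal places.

Short run: p = 149.27, y = 1726.55. Long run: p = 174.44.

AD shifts right: new AD is y = 3070 − 9p. With pᵉ = 36, SRAS is y = 1428 + 2p.
Short run: 3070 − 9p = 1428 + 2p gives 1642 = 11p, so p = 149.27 and y = 3070 − 9p = 1726.55.
y = 1726.55 is above potential 1500; expectations adjust and SRAS shifts left until y = 1500.
Long run: on the new AD curve, 1500 = 3070 − 9p gives p = 174.44.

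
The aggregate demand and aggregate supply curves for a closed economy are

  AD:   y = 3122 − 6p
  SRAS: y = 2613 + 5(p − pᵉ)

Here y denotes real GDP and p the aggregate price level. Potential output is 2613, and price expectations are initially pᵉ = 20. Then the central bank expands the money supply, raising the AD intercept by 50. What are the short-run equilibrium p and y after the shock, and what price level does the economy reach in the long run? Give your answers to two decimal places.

Short run: p = 59.91, y = 2812.55. Long run: p = 93.17.

AD shifts right: new AD is y = 3172 − 6p. With pᵉ = 20, SRAS is y = 2513 + 5p.
Short run: 3172 − 6p = 2513 + 5p gives 659 = 11p, so p = 59.91 and y = 3172 − 6p = 2812.55.
y = 2812.55 is above potential 2613; expectations adjust and SRAS shifts left until y = 2613.
Long run: on the new AD curve, 2613 = 3172 − 6p gives p = 93.17.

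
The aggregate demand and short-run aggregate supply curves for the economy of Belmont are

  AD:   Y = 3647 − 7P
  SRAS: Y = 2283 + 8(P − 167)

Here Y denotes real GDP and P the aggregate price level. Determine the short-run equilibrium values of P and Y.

Write SRAS as Y = 2283 + 8P − 1336 = 947 + 8P.
Set AD = SRAS: 3647 − 7P = 947 + 8P, so 2700 = 15P and P = 180.
Then Y = 3647 − 7·180 = 2387.

P = 180, Y = 2387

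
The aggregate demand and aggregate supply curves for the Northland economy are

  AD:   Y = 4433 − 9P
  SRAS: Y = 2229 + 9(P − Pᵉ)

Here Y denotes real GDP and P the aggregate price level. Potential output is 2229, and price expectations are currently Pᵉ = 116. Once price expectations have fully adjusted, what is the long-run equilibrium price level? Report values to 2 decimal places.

Short run: with Pᵉ = 116, SRAS is Y = 1185 + 9P. Setting AD = SRAS gives 3248 = 18P, so P = 180.44 and Y = 4433 − 9P = 2809.00.
Output 2809.00 is above potential 2229, so over time expected prices rise and SRAS shifts left until Y returns to 2229.
Long run: Y = 2229 on the AD curve gives 2229 = 4433 − 9P, so P = 244.89.

Long-run P = 244.89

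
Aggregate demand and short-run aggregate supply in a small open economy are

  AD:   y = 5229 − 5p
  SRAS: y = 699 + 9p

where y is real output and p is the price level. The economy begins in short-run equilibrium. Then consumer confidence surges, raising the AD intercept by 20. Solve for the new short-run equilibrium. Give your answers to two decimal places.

p = 325.00, y = 3624.00

This is a positive demand shock: AD shifts right.
New AD: y = 5249 − 5p.
Set AD = SRAS: 5249 − 5p = 699 + 9p, so 4550 = 14p and p = 325.00.
Substituting into AD, y = 3624.00.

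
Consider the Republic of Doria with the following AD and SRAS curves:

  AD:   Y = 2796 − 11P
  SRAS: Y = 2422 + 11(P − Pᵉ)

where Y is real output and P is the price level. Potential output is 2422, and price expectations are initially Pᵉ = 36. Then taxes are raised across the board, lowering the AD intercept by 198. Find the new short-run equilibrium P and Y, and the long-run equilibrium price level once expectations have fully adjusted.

Short run: P = 26, Y = 2312. Long run: P = 16.

AD shifts left: new AD is Y = 2598 − 11P. With Pᵉ = 36, SRAS is Y = 2026 + 11P.
Short run: 2598 − 11P = 2026 + 11P gives 572 = 22P, so P = 26 and Y = 2598 − 11·26 = 2312.
Y = 2312 is below potential 2422; expectations adjust and SRAS shifts right until Y = 2422.
Long run: on the new AD curve, 2422 = 2598 − 11P gives P = 16.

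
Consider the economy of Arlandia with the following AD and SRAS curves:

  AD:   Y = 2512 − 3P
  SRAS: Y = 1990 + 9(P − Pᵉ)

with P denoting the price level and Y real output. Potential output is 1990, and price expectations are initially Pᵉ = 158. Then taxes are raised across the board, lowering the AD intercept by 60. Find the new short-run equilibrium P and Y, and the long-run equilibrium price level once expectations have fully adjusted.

AD shifts left: new AD is Y = 2452 − 3P. With Pᵉ = 158, SRAS is Y = 568 + 9P.
Short run: 2452 − 3P = 568 + 9P gives 1884 = 12P, so P = 157 and Y = 2452 − 3·157 = 1981.
Y = 1981 is below potential 1990; expectations adjust and SRAS shifts right until Y = 1990.
Long run: on the new AD curve, 1990 = 2452 − 3P gives P = 154.

Short run: P = 157, Y = 1981. Long run: P = 154.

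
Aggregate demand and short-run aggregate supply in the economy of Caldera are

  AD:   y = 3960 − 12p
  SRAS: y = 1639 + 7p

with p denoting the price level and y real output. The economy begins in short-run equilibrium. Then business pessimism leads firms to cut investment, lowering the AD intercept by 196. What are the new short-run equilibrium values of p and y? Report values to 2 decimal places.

p = 111.84, y = 2421.89

This is a negative demand shock: AD shifts left.
New AD: y = 3764 − 12p.
Set AD = SRAS: 3764 − 12p = 1639 + 7p, so 2125 = 19p and p = 111.84.
Substituting into AD, y = 2421.89.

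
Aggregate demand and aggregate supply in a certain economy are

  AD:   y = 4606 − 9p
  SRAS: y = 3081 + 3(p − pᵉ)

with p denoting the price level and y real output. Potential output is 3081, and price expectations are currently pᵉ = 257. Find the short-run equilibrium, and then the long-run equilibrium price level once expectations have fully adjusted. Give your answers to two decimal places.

Short run: p = 191.33, y = 2884.00. Long run: p = 169.44.

Short run: with pᵉ = 257, SRAS is y = 2310 + 3p. Setting AD = SRAS gives 2296 = 12p, so p = 191.33 and y = 4606 − 9p = 2884.00.
Output 2884.00 is below potential 3081, so over time expected prices fall and SRAS shifts right until y returns to 3081.
Long run: y = 3081 on the AD curve gives 3081 = 4606 − 9p, so p = 169.44.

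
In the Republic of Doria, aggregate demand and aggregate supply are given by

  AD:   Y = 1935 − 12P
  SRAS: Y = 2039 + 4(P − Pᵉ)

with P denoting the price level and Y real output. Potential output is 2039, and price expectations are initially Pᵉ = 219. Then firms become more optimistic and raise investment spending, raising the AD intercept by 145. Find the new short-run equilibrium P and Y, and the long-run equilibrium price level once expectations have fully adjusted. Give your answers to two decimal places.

AD shifts right: new AD is Y = 2080 − 12P. With Pᵉ = 219, SRAS is Y = 1163 + 4P.
Short run: 2080 − 12P = 1163 + 4P gives 917 = 16P, so P = 57.31 and Y = 2080 − 12P = 1392.25.
Y = 1392.25 is below potential 2039; expectations adjust and SRAS shifts right until Y = 2039.
Long run: on the new AD curve, 2039 = 2080 − 12P gives P = 3.42.

Short run: P = 57.31, Y = 1392.25. Long run: P = 3.42.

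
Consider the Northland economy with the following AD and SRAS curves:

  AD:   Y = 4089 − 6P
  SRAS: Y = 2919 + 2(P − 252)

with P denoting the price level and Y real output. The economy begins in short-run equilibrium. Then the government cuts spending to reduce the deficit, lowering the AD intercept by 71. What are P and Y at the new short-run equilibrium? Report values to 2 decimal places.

This is a negative demand shock: AD shifts left.
New AD: Y = 4018 − 6P.
SRAS can be written Y = 2415 + 2P.
Set AD = SRAS: 4018 − 6P = 2415 + 2P, so 1603 = 8P and P = 200.38.
Substituting into AD, Y = 2815.75.

P = 200.38, Y = 2815.75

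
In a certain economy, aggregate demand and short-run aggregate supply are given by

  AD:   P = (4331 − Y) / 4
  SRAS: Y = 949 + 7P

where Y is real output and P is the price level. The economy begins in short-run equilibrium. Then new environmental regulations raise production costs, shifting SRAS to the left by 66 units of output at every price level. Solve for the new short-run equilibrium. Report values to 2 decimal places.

This is a negative supply shock: SRAS shifts left.
New SRAS: Y = 883 + 7P.
Set AD = SRAS: 4331 − 4P = 883 + 7P, so 3448 = 11P and P = 313.45.
Substituting into AD, Y = 3077.18.

P = 313.45, Y = 3077.18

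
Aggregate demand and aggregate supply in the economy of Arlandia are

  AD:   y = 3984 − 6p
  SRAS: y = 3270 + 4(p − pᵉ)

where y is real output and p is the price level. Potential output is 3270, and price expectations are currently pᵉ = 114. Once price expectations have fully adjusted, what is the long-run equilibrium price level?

Long-run p = 119

Short run: with pᵉ = 114, SRAS is y = 2814 + 4p. Setting AD = SRAS gives 1170 = 10p, so p = 117 and y = 3984 − 6·117 = 3282.
Output 3282 is above potential 3270, so over time expected prices rise and SRAS shifts left until y returns to 3270.
Long run: y = 3270 on the AD curve gives 3270 = 3984 − 6p, so p = 119.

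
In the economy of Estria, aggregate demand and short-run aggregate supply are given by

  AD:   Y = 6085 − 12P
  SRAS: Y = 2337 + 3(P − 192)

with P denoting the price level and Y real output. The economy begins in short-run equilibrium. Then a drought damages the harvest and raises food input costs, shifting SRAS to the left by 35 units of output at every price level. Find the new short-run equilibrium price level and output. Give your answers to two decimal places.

This is a negative supply shock: SRAS shifts left.
New SRAS: Y = 1726 + 3P.
Set AD = SRAS: 6085 − 12P = 1726 + 3P, so 4359 = 15P and P = 290.60.
Substituting into AD, Y = 2597.80.

P = 290.60, Y = 2597.80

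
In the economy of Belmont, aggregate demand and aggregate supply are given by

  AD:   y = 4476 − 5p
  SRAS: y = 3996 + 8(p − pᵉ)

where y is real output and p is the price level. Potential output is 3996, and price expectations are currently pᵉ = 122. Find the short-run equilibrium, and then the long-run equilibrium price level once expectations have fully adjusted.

Short run: p = 112, y = 3916. Long run: p = 96.

Short run: with pᵉ = 122, SRAS is y = 3020 + 8p. Setting AD = SRAS gives 1456 = 13p, so p = 112 and y = 4476 − 5·112 = 3916.
Output 3916 is below potential 3996, so over time expected prices fall and SRAS shifts right until y returns to 3996.
Long run: y = 3996 on the AD curve gives 3996 = 4476 − 5p, so p = 96.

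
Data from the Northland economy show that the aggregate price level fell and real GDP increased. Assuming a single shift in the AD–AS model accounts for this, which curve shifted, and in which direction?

SRAS shifted right

P fell and Y rose. An AD shift moves P and Y in the same direction; an SRAS shift moves them in opposite directions.
Here P and Y moved in opposite directions, so the SRAS curve shifted.
Since Y rose, SRAS shifted right.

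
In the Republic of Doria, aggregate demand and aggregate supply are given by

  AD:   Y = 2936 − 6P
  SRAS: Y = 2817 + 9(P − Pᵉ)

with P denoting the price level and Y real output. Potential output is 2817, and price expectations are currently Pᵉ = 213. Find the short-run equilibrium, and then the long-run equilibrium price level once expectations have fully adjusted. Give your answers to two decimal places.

Short run: with Pᵉ = 213, SRAS is Y = 900 + 9P. Setting AD = SRAS gives 2036 = 15P, so P = 135.73 and Y = 2936 − 6P = 2121.60.
Output 2121.60 is below potential 2817, so over time expected prices fall and SRAS shifts right until Y returns to 2817.
Long run: Y = 2817 on the AD curve gives 2817 = 2936 − 6P, so P = 19.83.

Short run: P = 135.73, Y = 2121.60. Long run: P = 19.83.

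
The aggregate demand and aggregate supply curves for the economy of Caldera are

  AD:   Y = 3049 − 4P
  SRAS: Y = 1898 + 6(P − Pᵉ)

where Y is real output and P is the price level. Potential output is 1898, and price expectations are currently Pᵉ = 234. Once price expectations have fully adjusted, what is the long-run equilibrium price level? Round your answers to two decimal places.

Short run: with Pᵉ = 234, SRAS is Y = 494 + 6P. Setting AD = SRAS gives 2555 = 10P, so P = 255.50 and Y = 3049 − 4P = 2027.00.
Output 2027.00 is above potential 1898, so over time expected prices rise and SRAS shifts left until Y returns to 1898.
Long run: Y = 1898 on the AD curve gives 1898 = 3049 − 4P, so P = 287.75.

Long-run P = 287.75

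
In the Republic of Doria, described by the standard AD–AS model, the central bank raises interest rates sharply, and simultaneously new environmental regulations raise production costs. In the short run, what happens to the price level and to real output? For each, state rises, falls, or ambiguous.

Price level: ambiguous; output: falls

The first event is a negative demand shock: AD shifts left, which by itself pushes P down and Y down.
The second is an adverse supply shock: SRAS shifts left, which by itself pushes P up and Y down.
The two shocks push P in opposite directions, so the effect on P is ambiguous. Both shocks push Y down, so Y falls.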